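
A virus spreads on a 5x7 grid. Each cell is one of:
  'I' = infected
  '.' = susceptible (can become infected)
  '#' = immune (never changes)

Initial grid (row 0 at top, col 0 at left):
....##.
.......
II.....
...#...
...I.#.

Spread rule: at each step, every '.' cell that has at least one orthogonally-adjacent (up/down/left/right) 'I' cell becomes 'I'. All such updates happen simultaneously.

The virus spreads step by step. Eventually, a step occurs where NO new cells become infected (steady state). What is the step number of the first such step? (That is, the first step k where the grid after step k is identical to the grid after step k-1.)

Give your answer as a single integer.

Step 0 (initial): 3 infected
Step 1: +7 new -> 10 infected
Step 2: +8 new -> 18 infected
Step 3: +4 new -> 22 infected
Step 4: +4 new -> 26 infected
Step 5: +3 new -> 29 infected
Step 6: +1 new -> 30 infected
Step 7: +1 new -> 31 infected
Step 8: +0 new -> 31 infected

Answer: 8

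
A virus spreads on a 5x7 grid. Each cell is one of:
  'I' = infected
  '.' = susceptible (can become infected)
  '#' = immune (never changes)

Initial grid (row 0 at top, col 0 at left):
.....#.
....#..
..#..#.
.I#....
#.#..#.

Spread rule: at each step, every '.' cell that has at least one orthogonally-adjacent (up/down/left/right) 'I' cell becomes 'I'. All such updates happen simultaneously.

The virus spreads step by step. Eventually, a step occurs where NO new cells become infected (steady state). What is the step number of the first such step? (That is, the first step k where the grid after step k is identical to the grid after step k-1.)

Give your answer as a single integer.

Step 0 (initial): 1 infected
Step 1: +3 new -> 4 infected
Step 2: +2 new -> 6 infected
Step 3: +3 new -> 9 infected
Step 4: +3 new -> 12 infected
Step 5: +2 new -> 14 infected
Step 6: +3 new -> 17 infected
Step 7: +2 new -> 19 infected
Step 8: +2 new -> 21 infected
Step 9: +1 new -> 22 infected
Step 10: +2 new -> 24 infected
Step 11: +1 new -> 25 infected
Step 12: +2 new -> 27 infected
Step 13: +0 new -> 27 infected

Answer: 13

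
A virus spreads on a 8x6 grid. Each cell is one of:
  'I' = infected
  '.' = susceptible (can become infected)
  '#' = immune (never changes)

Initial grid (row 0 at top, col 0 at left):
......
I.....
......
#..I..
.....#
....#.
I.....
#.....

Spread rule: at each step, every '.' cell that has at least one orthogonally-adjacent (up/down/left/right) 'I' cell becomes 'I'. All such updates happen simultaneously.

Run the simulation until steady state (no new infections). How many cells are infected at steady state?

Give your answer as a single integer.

Answer: 44

Derivation:
Step 0 (initial): 3 infected
Step 1: +9 new -> 12 infected
Step 2: +15 new -> 27 infected
Step 3: +8 new -> 35 infected
Step 4: +4 new -> 39 infected
Step 5: +3 new -> 42 infected
Step 6: +2 new -> 44 infected
Step 7: +0 new -> 44 infected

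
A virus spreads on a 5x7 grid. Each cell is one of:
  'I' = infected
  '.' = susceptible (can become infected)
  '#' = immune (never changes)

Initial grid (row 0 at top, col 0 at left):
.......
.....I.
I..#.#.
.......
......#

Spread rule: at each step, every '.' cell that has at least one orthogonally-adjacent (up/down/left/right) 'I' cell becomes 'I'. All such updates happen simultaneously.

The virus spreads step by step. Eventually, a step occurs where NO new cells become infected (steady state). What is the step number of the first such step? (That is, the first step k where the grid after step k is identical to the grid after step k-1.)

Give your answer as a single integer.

Answer: 6

Derivation:
Step 0 (initial): 2 infected
Step 1: +6 new -> 8 infected
Step 2: +10 new -> 18 infected
Step 3: +7 new -> 25 infected
Step 4: +5 new -> 30 infected
Step 5: +2 new -> 32 infected
Step 6: +0 new -> 32 infected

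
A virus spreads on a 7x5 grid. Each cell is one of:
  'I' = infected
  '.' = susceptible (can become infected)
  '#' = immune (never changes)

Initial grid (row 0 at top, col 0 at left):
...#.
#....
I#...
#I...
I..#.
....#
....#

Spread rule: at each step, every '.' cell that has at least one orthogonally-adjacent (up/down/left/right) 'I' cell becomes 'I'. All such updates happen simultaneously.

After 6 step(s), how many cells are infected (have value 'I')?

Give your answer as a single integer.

Step 0 (initial): 3 infected
Step 1: +3 new -> 6 infected
Step 2: +5 new -> 11 infected
Step 3: +5 new -> 16 infected
Step 4: +7 new -> 23 infected
Step 5: +3 new -> 26 infected
Step 6: +2 new -> 28 infected

Answer: 28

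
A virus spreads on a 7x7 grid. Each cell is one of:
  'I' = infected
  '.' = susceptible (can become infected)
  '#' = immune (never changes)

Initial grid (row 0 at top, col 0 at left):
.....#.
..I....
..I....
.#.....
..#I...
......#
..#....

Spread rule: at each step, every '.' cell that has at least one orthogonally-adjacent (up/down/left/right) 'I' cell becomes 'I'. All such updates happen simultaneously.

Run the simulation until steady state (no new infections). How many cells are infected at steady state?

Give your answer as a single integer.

Step 0 (initial): 3 infected
Step 1: +9 new -> 12 infected
Step 2: +11 new -> 23 infected
Step 3: +10 new -> 33 infected
Step 4: +8 new -> 41 infected
Step 5: +3 new -> 44 infected
Step 6: +0 new -> 44 infected

Answer: 44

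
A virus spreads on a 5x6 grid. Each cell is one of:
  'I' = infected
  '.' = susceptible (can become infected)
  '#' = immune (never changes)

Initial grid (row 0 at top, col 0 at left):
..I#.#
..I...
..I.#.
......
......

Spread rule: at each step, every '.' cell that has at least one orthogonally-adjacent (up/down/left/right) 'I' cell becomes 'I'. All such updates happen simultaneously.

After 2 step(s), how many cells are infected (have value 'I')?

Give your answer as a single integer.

Step 0 (initial): 3 infected
Step 1: +6 new -> 9 infected
Step 2: +7 new -> 16 infected

Answer: 16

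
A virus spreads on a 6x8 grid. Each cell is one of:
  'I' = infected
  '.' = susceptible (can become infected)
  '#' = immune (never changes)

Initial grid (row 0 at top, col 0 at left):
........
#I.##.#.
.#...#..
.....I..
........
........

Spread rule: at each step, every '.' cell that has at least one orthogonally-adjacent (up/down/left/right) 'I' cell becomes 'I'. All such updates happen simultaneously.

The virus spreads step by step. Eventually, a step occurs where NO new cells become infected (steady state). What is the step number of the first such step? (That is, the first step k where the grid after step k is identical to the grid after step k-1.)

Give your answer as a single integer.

Step 0 (initial): 2 infected
Step 1: +5 new -> 7 infected
Step 2: +10 new -> 17 infected
Step 3: +8 new -> 25 infected
Step 4: +6 new -> 31 infected
Step 5: +5 new -> 36 infected
Step 6: +5 new -> 41 infected
Step 7: +1 new -> 42 infected
Step 8: +0 new -> 42 infected

Answer: 8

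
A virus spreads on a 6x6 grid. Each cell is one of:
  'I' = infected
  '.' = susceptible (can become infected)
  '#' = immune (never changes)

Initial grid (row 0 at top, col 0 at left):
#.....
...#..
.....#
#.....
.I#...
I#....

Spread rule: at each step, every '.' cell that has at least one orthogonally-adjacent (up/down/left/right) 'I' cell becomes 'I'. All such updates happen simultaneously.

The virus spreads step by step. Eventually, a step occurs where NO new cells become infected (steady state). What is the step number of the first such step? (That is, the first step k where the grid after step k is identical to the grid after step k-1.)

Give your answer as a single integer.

Answer: 9

Derivation:
Step 0 (initial): 2 infected
Step 1: +2 new -> 4 infected
Step 2: +2 new -> 6 infected
Step 3: +4 new -> 10 infected
Step 4: +6 new -> 16 infected
Step 5: +5 new -> 21 infected
Step 6: +5 new -> 26 infected
Step 7: +3 new -> 29 infected
Step 8: +1 new -> 30 infected
Step 9: +0 new -> 30 infected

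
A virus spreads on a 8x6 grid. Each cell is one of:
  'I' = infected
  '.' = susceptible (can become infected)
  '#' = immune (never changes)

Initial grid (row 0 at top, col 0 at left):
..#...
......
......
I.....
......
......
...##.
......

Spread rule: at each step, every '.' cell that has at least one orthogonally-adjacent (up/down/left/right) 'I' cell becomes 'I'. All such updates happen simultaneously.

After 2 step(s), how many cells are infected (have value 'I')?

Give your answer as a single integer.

Step 0 (initial): 1 infected
Step 1: +3 new -> 4 infected
Step 2: +5 new -> 9 infected

Answer: 9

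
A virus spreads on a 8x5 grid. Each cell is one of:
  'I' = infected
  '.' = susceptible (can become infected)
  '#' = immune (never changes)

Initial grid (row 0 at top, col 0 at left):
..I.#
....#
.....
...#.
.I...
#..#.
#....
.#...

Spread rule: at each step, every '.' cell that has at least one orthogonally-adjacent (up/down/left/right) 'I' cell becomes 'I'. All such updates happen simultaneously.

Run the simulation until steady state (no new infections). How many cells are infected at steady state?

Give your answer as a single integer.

Step 0 (initial): 2 infected
Step 1: +7 new -> 9 infected
Step 2: +10 new -> 19 infected
Step 3: +5 new -> 24 infected
Step 4: +5 new -> 29 infected
Step 5: +2 new -> 31 infected
Step 6: +1 new -> 32 infected
Step 7: +0 new -> 32 infected

Answer: 32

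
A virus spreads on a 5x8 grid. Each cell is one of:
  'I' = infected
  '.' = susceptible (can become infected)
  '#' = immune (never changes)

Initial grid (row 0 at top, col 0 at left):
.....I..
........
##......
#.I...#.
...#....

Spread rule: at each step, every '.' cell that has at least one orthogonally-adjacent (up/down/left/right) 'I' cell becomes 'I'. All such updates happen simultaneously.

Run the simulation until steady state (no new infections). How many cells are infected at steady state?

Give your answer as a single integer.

Step 0 (initial): 2 infected
Step 1: +7 new -> 9 infected
Step 2: +9 new -> 18 infected
Step 3: +9 new -> 27 infected
Step 4: +4 new -> 31 infected
Step 5: +3 new -> 34 infected
Step 6: +1 new -> 35 infected
Step 7: +0 new -> 35 infected

Answer: 35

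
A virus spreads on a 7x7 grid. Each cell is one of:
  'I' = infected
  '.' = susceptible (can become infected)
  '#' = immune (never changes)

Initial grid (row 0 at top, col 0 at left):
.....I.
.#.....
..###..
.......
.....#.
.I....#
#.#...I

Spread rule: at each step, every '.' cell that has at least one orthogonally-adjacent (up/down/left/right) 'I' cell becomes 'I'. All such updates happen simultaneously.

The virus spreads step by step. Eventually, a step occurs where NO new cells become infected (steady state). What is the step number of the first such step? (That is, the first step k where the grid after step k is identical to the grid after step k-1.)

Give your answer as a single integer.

Step 0 (initial): 3 infected
Step 1: +8 new -> 11 infected
Step 2: +10 new -> 21 infected
Step 3: +10 new -> 31 infected
Step 4: +7 new -> 38 infected
Step 5: +3 new -> 41 infected
Step 6: +0 new -> 41 infected

Answer: 6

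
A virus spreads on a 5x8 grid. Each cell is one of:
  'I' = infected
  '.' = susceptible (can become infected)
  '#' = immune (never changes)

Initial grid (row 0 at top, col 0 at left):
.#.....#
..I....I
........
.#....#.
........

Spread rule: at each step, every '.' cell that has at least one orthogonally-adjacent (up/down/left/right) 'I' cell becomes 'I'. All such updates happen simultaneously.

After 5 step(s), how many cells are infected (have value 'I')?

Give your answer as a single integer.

Answer: 36

Derivation:
Step 0 (initial): 2 infected
Step 1: +6 new -> 8 infected
Step 2: +10 new -> 18 infected
Step 3: +9 new -> 27 infected
Step 4: +6 new -> 33 infected
Step 5: +3 new -> 36 infected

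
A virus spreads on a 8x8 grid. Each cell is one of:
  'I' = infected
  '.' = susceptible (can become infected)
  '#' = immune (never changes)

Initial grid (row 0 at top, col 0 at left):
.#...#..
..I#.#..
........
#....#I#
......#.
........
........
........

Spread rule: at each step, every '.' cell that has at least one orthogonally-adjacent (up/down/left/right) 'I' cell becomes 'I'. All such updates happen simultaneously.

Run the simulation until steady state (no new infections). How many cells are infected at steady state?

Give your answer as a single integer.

Step 0 (initial): 2 infected
Step 1: +4 new -> 6 infected
Step 2: +8 new -> 14 infected
Step 3: +9 new -> 23 infected
Step 4: +6 new -> 29 infected
Step 5: +5 new -> 34 infected
Step 6: +6 new -> 40 infected
Step 7: +5 new -> 45 infected
Step 8: +4 new -> 49 infected
Step 9: +3 new -> 52 infected
Step 10: +3 new -> 55 infected
Step 11: +1 new -> 56 infected
Step 12: +0 new -> 56 infected

Answer: 56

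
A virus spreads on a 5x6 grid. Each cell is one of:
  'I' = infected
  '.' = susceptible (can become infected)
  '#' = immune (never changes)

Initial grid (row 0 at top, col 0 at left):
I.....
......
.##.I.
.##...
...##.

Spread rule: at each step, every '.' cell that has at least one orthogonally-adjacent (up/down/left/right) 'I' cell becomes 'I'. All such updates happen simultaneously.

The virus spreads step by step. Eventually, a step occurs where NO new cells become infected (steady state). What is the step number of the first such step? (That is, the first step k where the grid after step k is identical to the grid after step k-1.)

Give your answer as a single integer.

Step 0 (initial): 2 infected
Step 1: +6 new -> 8 infected
Step 2: +8 new -> 16 infected
Step 3: +5 new -> 21 infected
Step 4: +1 new -> 22 infected
Step 5: +1 new -> 23 infected
Step 6: +1 new -> 24 infected
Step 7: +0 new -> 24 infected

Answer: 7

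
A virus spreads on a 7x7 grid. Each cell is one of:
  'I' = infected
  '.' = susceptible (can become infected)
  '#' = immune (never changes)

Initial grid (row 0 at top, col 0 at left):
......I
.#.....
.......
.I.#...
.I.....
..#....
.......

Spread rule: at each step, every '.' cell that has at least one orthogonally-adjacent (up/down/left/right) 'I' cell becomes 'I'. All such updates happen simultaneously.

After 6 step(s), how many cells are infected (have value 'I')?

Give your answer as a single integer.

Answer: 46

Derivation:
Step 0 (initial): 3 infected
Step 1: +8 new -> 11 infected
Step 2: +8 new -> 19 infected
Step 3: +11 new -> 30 infected
Step 4: +10 new -> 40 infected
Step 5: +4 new -> 44 infected
Step 6: +2 new -> 46 infected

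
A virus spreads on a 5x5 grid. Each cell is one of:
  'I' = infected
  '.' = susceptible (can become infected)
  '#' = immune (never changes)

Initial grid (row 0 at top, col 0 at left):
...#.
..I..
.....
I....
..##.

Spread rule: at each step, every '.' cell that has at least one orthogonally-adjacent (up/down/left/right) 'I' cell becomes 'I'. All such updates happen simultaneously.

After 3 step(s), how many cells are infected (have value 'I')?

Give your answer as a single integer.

Answer: 20

Derivation:
Step 0 (initial): 2 infected
Step 1: +7 new -> 9 infected
Step 2: +7 new -> 16 infected
Step 3: +4 new -> 20 infected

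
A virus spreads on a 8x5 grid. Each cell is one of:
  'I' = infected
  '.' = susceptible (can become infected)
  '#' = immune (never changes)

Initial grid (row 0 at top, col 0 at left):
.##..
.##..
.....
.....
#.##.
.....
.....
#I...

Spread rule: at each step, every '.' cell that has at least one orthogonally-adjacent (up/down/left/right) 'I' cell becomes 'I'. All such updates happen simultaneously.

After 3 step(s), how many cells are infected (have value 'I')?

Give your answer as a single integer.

Step 0 (initial): 1 infected
Step 1: +2 new -> 3 infected
Step 2: +4 new -> 7 infected
Step 3: +5 new -> 12 infected

Answer: 12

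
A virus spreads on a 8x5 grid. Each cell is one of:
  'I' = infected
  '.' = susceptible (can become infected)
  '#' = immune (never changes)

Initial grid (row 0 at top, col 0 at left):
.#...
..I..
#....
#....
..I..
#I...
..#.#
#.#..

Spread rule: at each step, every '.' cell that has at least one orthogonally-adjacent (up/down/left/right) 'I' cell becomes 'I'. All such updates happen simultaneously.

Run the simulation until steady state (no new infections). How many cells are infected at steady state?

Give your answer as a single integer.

Step 0 (initial): 3 infected
Step 1: +9 new -> 12 infected
Step 2: +12 new -> 24 infected
Step 3: +6 new -> 30 infected
Step 4: +1 new -> 31 infected
Step 5: +1 new -> 32 infected
Step 6: +0 new -> 32 infected

Answer: 32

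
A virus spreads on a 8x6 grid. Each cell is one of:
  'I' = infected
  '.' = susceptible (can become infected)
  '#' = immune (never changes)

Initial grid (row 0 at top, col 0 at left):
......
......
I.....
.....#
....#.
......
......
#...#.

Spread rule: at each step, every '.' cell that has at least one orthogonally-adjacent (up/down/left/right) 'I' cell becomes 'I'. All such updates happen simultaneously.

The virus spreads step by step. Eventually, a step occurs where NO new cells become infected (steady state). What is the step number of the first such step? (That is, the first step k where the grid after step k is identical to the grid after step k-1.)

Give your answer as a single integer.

Step 0 (initial): 1 infected
Step 1: +3 new -> 4 infected
Step 2: +5 new -> 9 infected
Step 3: +6 new -> 15 infected
Step 4: +7 new -> 22 infected
Step 5: +7 new -> 29 infected
Step 6: +5 new -> 34 infected
Step 7: +4 new -> 38 infected
Step 8: +3 new -> 41 infected
Step 9: +2 new -> 43 infected
Step 10: +1 new -> 44 infected
Step 11: +0 new -> 44 infected

Answer: 11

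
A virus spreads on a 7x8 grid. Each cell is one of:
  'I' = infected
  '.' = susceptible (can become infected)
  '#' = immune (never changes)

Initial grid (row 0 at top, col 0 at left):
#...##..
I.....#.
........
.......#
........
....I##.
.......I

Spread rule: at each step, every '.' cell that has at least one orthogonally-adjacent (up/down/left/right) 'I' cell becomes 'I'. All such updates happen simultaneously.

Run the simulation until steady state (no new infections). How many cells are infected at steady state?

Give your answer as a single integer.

Step 0 (initial): 3 infected
Step 1: +7 new -> 10 infected
Step 2: +11 new -> 21 infected
Step 3: +12 new -> 33 infected
Step 4: +9 new -> 42 infected
Step 5: +3 new -> 45 infected
Step 6: +1 new -> 46 infected
Step 7: +1 new -> 47 infected
Step 8: +1 new -> 48 infected
Step 9: +1 new -> 49 infected
Step 10: +0 new -> 49 infected

Answer: 49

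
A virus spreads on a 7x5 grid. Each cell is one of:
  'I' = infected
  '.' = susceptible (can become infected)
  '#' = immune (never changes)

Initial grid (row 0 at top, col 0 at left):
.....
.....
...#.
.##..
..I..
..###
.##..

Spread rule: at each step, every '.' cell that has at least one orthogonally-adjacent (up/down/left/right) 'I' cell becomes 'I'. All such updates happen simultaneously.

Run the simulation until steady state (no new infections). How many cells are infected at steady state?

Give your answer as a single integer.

Step 0 (initial): 1 infected
Step 1: +2 new -> 3 infected
Step 2: +4 new -> 7 infected
Step 3: +3 new -> 10 infected
Step 4: +3 new -> 13 infected
Step 5: +3 new -> 16 infected
Step 6: +5 new -> 21 infected
Step 7: +3 new -> 24 infected
Step 8: +1 new -> 25 infected
Step 9: +0 new -> 25 infected

Answer: 25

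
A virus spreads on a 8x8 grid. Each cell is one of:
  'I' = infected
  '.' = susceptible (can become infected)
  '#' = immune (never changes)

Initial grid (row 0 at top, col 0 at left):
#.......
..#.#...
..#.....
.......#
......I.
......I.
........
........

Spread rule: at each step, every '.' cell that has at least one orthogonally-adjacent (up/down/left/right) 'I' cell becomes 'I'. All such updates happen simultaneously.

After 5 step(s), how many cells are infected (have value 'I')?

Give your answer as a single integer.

Answer: 41

Derivation:
Step 0 (initial): 2 infected
Step 1: +6 new -> 8 infected
Step 2: +7 new -> 15 infected
Step 3: +9 new -> 24 infected
Step 4: +9 new -> 33 infected
Step 5: +8 new -> 41 infected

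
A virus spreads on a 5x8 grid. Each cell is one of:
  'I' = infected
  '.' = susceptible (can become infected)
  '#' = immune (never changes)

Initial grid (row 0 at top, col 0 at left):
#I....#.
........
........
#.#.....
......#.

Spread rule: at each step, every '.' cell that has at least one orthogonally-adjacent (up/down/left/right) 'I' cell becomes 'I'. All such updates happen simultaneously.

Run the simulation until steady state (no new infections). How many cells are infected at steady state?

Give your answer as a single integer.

Step 0 (initial): 1 infected
Step 1: +2 new -> 3 infected
Step 2: +4 new -> 7 infected
Step 3: +5 new -> 12 infected
Step 4: +4 new -> 16 infected
Step 5: +5 new -> 21 infected
Step 6: +4 new -> 25 infected
Step 7: +4 new -> 29 infected
Step 8: +4 new -> 33 infected
Step 9: +1 new -> 34 infected
Step 10: +1 new -> 35 infected
Step 11: +0 new -> 35 infected

Answer: 35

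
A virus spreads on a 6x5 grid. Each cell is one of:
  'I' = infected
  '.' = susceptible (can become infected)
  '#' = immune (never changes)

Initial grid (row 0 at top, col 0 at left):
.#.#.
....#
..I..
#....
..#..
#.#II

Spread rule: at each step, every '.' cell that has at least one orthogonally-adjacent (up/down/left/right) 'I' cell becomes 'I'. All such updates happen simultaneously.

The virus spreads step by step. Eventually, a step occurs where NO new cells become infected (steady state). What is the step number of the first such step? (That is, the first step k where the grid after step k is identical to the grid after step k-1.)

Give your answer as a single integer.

Answer: 5

Derivation:
Step 0 (initial): 3 infected
Step 1: +6 new -> 9 infected
Step 2: +8 new -> 17 infected
Step 3: +2 new -> 19 infected
Step 4: +3 new -> 22 infected
Step 5: +0 new -> 22 infected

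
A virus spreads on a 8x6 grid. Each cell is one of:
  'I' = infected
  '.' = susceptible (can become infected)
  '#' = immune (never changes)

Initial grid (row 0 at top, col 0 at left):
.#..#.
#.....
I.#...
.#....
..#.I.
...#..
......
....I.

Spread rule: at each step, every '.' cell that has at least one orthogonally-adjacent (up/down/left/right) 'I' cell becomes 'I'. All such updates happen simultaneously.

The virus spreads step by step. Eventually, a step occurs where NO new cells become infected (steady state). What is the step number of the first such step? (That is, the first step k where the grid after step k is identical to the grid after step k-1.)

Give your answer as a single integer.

Answer: 6

Derivation:
Step 0 (initial): 3 infected
Step 1: +9 new -> 12 infected
Step 2: +9 new -> 21 infected
Step 3: +9 new -> 30 infected
Step 4: +8 new -> 38 infected
Step 5: +2 new -> 40 infected
Step 6: +0 new -> 40 infected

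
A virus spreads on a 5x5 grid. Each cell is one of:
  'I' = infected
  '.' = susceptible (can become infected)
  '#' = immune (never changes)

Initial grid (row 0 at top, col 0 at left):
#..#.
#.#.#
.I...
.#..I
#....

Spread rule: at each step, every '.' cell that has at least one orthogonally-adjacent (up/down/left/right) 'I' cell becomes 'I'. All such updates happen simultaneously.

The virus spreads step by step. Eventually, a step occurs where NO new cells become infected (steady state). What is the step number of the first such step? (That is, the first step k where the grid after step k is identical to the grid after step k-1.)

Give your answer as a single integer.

Step 0 (initial): 2 infected
Step 1: +6 new -> 8 infected
Step 2: +5 new -> 13 infected
Step 3: +3 new -> 16 infected
Step 4: +1 new -> 17 infected
Step 5: +0 new -> 17 infected

Answer: 5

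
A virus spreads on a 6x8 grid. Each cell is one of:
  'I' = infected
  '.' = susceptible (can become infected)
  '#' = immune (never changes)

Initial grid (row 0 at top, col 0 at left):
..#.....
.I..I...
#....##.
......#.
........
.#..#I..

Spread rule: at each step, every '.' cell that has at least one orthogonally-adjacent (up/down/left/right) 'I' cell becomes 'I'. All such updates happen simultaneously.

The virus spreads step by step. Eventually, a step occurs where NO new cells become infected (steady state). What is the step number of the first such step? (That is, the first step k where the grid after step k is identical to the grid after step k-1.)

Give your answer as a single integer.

Answer: 6

Derivation:
Step 0 (initial): 3 infected
Step 1: +10 new -> 13 infected
Step 2: +12 new -> 25 infected
Step 3: +8 new -> 33 infected
Step 4: +6 new -> 39 infected
Step 5: +2 new -> 41 infected
Step 6: +0 new -> 41 infected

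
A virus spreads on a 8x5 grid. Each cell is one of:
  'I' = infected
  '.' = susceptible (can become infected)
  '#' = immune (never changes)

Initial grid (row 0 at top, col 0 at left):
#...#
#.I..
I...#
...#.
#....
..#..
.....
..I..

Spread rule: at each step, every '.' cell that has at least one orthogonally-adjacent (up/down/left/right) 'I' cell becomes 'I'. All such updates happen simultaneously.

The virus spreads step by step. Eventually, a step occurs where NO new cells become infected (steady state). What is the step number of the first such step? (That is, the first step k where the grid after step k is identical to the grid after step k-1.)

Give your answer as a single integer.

Step 0 (initial): 3 infected
Step 1: +9 new -> 12 infected
Step 2: +10 new -> 22 infected
Step 3: +6 new -> 28 infected
Step 4: +3 new -> 31 infected
Step 5: +1 new -> 32 infected
Step 6: +1 new -> 33 infected
Step 7: +0 new -> 33 infected

Answer: 7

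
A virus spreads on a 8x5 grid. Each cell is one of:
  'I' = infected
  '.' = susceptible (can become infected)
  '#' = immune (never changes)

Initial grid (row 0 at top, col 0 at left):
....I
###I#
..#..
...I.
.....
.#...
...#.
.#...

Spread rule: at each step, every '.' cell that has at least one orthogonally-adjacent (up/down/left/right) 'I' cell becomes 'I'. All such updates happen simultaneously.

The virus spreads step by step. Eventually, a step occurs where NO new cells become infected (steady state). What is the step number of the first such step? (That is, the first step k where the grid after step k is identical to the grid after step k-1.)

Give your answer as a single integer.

Step 0 (initial): 3 infected
Step 1: +5 new -> 8 infected
Step 2: +6 new -> 14 infected
Step 3: +6 new -> 20 infected
Step 4: +5 new -> 25 infected
Step 5: +4 new -> 29 infected
Step 6: +2 new -> 31 infected
Step 7: +1 new -> 32 infected
Step 8: +0 new -> 32 infected

Answer: 8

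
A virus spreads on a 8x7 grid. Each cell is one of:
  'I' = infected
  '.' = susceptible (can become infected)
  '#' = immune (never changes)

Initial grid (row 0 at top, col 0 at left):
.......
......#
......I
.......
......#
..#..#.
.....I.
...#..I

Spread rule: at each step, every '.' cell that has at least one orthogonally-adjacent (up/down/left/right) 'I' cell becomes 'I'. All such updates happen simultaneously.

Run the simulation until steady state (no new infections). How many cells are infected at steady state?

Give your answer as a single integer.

Answer: 51

Derivation:
Step 0 (initial): 3 infected
Step 1: +5 new -> 8 infected
Step 2: +7 new -> 15 infected
Step 3: +8 new -> 23 infected
Step 4: +8 new -> 31 infected
Step 5: +8 new -> 39 infected
Step 6: +7 new -> 46 infected
Step 7: +4 new -> 50 infected
Step 8: +1 new -> 51 infected
Step 9: +0 new -> 51 infected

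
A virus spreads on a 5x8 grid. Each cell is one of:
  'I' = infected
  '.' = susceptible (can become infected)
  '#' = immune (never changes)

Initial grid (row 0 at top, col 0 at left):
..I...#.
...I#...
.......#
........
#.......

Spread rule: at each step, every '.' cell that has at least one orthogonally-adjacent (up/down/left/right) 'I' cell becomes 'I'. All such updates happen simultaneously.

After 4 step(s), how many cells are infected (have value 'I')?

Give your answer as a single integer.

Answer: 26

Derivation:
Step 0 (initial): 2 infected
Step 1: +4 new -> 6 infected
Step 2: +6 new -> 12 infected
Step 3: +7 new -> 19 infected
Step 4: +7 new -> 26 infected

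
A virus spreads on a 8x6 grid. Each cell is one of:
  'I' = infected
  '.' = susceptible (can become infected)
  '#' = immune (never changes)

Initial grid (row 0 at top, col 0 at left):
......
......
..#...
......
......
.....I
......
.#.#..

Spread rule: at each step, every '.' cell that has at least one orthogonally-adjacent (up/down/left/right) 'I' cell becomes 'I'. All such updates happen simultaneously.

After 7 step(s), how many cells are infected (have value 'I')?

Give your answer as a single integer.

Answer: 39

Derivation:
Step 0 (initial): 1 infected
Step 1: +3 new -> 4 infected
Step 2: +5 new -> 9 infected
Step 3: +6 new -> 15 infected
Step 4: +6 new -> 21 infected
Step 5: +8 new -> 29 infected
Step 6: +5 new -> 34 infected
Step 7: +5 new -> 39 infected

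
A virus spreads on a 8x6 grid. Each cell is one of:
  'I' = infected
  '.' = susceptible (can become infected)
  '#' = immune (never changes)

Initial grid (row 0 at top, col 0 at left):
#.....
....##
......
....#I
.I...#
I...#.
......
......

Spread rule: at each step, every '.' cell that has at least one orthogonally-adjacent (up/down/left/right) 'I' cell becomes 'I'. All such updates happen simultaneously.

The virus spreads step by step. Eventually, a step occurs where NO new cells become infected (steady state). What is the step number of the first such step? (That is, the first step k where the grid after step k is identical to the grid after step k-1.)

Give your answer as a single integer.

Answer: 8

Derivation:
Step 0 (initial): 3 infected
Step 1: +6 new -> 9 infected
Step 2: +8 new -> 17 infected
Step 3: +9 new -> 26 infected
Step 4: +6 new -> 32 infected
Step 5: +4 new -> 36 infected
Step 6: +3 new -> 39 infected
Step 7: +3 new -> 42 infected
Step 8: +0 new -> 42 infected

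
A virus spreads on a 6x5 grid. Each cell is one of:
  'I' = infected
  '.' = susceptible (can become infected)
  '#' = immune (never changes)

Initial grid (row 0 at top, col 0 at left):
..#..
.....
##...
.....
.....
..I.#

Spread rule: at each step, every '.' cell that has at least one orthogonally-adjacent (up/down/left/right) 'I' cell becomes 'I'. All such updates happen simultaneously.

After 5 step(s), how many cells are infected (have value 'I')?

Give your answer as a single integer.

Answer: 20

Derivation:
Step 0 (initial): 1 infected
Step 1: +3 new -> 4 infected
Step 2: +4 new -> 8 infected
Step 3: +5 new -> 13 infected
Step 4: +4 new -> 17 infected
Step 5: +3 new -> 20 infected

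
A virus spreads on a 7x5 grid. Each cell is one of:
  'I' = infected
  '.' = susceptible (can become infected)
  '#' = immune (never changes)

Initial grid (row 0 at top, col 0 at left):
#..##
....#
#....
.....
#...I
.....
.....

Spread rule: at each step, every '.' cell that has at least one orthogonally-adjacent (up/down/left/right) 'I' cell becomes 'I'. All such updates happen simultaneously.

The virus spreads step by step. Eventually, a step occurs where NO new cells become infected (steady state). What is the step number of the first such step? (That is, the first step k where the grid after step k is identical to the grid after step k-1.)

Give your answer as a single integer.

Step 0 (initial): 1 infected
Step 1: +3 new -> 4 infected
Step 2: +5 new -> 9 infected
Step 3: +5 new -> 14 infected
Step 4: +5 new -> 19 infected
Step 5: +5 new -> 24 infected
Step 6: +3 new -> 27 infected
Step 7: +2 new -> 29 infected
Step 8: +0 new -> 29 infected

Answer: 8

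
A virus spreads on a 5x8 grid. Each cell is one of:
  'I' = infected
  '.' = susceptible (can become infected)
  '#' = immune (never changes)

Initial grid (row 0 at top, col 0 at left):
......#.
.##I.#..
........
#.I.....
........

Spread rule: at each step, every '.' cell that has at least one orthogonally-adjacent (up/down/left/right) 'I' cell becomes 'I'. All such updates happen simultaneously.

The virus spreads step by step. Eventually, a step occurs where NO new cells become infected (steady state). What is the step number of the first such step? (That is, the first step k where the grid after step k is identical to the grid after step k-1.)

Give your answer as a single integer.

Answer: 8

Derivation:
Step 0 (initial): 2 infected
Step 1: +7 new -> 9 infected
Step 2: +7 new -> 16 infected
Step 3: +7 new -> 23 infected
Step 4: +5 new -> 28 infected
Step 5: +4 new -> 32 infected
Step 6: +2 new -> 34 infected
Step 7: +1 new -> 35 infected
Step 8: +0 new -> 35 infected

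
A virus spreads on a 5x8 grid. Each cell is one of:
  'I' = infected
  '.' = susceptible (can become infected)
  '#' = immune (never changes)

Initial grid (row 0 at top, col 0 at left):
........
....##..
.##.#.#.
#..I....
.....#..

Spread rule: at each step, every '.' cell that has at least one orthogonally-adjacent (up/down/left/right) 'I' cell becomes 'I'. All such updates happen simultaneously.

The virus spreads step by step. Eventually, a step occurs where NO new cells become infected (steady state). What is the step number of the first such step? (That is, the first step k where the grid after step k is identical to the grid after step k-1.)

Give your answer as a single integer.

Step 0 (initial): 1 infected
Step 1: +4 new -> 5 infected
Step 2: +5 new -> 10 infected
Step 3: +5 new -> 15 infected
Step 4: +6 new -> 21 infected
Step 5: +5 new -> 26 infected
Step 6: +4 new -> 30 infected
Step 7: +2 new -> 32 infected
Step 8: +0 new -> 32 infected

Answer: 8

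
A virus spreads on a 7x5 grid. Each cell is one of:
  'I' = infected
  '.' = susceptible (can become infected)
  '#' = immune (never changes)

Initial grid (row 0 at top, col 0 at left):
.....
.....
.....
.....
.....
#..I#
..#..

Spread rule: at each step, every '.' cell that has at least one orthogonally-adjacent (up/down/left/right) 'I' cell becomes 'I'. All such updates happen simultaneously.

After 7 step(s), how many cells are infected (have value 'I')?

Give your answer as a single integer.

Answer: 31

Derivation:
Step 0 (initial): 1 infected
Step 1: +3 new -> 4 infected
Step 2: +5 new -> 9 infected
Step 3: +5 new -> 14 infected
Step 4: +6 new -> 20 infected
Step 5: +5 new -> 25 infected
Step 6: +4 new -> 29 infected
Step 7: +2 new -> 31 infected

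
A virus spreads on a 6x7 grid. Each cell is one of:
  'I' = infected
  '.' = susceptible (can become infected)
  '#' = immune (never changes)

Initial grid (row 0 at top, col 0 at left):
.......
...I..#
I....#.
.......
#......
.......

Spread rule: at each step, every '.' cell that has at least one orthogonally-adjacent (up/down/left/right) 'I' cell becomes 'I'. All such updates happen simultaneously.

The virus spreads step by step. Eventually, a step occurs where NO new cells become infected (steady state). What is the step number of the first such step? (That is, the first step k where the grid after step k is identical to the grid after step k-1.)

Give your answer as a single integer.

Answer: 8

Derivation:
Step 0 (initial): 2 infected
Step 1: +7 new -> 9 infected
Step 2: +9 new -> 18 infected
Step 3: +6 new -> 24 infected
Step 4: +6 new -> 30 infected
Step 5: +5 new -> 35 infected
Step 6: +3 new -> 38 infected
Step 7: +1 new -> 39 infected
Step 8: +0 new -> 39 infected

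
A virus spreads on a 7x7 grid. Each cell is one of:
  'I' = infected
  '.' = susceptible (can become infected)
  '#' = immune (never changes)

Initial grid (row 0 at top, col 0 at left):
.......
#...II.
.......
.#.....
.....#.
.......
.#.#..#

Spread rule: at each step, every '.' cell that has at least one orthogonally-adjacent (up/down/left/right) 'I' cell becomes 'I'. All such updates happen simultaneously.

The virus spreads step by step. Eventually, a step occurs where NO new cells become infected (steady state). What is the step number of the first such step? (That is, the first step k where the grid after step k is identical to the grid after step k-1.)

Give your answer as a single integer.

Answer: 10

Derivation:
Step 0 (initial): 2 infected
Step 1: +6 new -> 8 infected
Step 2: +7 new -> 15 infected
Step 3: +6 new -> 21 infected
Step 4: +6 new -> 27 infected
Step 5: +7 new -> 34 infected
Step 6: +4 new -> 38 infected
Step 7: +3 new -> 41 infected
Step 8: +1 new -> 42 infected
Step 9: +1 new -> 43 infected
Step 10: +0 new -> 43 infected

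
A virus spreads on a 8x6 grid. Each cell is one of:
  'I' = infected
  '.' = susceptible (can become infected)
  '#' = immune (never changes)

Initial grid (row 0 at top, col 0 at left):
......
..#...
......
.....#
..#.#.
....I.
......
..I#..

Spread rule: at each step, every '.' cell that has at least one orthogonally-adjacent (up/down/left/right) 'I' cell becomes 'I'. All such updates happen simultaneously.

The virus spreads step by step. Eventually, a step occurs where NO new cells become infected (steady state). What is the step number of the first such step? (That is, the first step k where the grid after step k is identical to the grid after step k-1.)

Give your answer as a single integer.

Answer: 10

Derivation:
Step 0 (initial): 2 infected
Step 1: +5 new -> 7 infected
Step 2: +8 new -> 15 infected
Step 3: +4 new -> 19 infected
Step 4: +5 new -> 24 infected
Step 5: +5 new -> 29 infected
Step 6: +5 new -> 34 infected
Step 7: +5 new -> 39 infected
Step 8: +3 new -> 42 infected
Step 9: +1 new -> 43 infected
Step 10: +0 new -> 43 infected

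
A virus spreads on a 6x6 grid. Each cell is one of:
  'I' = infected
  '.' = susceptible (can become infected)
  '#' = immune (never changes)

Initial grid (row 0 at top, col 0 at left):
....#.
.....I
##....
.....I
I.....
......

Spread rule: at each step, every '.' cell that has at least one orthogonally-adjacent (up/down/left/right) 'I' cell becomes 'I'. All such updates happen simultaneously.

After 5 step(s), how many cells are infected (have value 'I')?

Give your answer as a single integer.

Step 0 (initial): 3 infected
Step 1: +8 new -> 11 infected
Step 2: +8 new -> 19 infected
Step 3: +7 new -> 26 infected
Step 4: +4 new -> 30 infected
Step 5: +2 new -> 32 infected

Answer: 32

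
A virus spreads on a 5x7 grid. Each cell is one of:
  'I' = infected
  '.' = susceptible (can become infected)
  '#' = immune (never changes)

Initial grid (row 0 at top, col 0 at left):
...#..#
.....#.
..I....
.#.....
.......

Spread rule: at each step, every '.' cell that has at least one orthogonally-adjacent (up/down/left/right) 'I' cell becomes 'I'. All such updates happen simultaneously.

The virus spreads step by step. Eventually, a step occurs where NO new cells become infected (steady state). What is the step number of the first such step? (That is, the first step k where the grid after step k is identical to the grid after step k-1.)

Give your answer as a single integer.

Step 0 (initial): 1 infected
Step 1: +4 new -> 5 infected
Step 2: +7 new -> 12 infected
Step 3: +8 new -> 20 infected
Step 4: +6 new -> 26 infected
Step 5: +4 new -> 30 infected
Step 6: +1 new -> 31 infected
Step 7: +0 new -> 31 infected

Answer: 7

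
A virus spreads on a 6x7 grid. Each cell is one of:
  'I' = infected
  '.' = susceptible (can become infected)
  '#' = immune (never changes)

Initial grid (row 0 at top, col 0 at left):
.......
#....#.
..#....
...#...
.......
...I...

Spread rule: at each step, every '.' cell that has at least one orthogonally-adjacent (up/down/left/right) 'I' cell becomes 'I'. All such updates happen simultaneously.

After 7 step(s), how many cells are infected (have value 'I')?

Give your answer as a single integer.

Step 0 (initial): 1 infected
Step 1: +3 new -> 4 infected
Step 2: +4 new -> 8 infected
Step 3: +6 new -> 14 infected
Step 4: +5 new -> 19 infected
Step 5: +6 new -> 25 infected
Step 6: +5 new -> 30 infected
Step 7: +5 new -> 35 infected

Answer: 35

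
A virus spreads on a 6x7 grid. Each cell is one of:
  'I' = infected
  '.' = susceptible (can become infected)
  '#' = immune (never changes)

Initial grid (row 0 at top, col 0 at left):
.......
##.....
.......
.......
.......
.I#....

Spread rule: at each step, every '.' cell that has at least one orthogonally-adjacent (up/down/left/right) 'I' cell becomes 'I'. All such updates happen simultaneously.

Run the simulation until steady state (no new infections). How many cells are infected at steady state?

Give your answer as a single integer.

Answer: 39

Derivation:
Step 0 (initial): 1 infected
Step 1: +2 new -> 3 infected
Step 2: +3 new -> 6 infected
Step 3: +4 new -> 10 infected
Step 4: +5 new -> 15 infected
Step 5: +5 new -> 20 infected
Step 6: +6 new -> 26 infected
Step 7: +6 new -> 32 infected
Step 8: +4 new -> 36 infected
Step 9: +2 new -> 38 infected
Step 10: +1 new -> 39 infected
Step 11: +0 new -> 39 infected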